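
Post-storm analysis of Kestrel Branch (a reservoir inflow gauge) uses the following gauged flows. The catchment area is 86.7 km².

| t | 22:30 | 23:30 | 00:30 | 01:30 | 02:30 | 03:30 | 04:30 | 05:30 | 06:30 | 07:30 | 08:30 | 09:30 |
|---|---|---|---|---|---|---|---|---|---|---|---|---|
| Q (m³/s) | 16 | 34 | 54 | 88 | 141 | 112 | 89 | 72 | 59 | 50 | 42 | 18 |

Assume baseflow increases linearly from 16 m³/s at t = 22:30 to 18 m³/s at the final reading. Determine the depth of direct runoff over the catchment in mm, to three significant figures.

d ≈ 23.7 mm

Direct runoff: 0.00, 17.82, 37.64, 71.45, 124.27, 95.09, 71.91, 54.73, 41.55, 32.36, 24.18, 0.00 m³/s; ΣQ_DR = 571.0 m³/s.
V = ΣQ_DR · Δt = 571.0 × 3600 s = 2.056 × 10^6 m³.
Over A = 86.7 km², depth = V / A = 23.7 mm.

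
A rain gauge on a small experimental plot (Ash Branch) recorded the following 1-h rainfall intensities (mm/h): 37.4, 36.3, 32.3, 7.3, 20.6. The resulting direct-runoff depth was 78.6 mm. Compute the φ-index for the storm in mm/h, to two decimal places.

φ ≈ 12.00 mm/h

Only the 4 blocks with intensity above φ contribute runoff: 37.4, 36.3, 32.3, 20.6 mm/h.
Σ(I−φ)·Δt = d  ⇒  (37.4+36.3+32.3+20.6 − 4φ)·1 = 78.6
φ = (126.6 − 78.6/1) / 4 = 12.00 mm/h.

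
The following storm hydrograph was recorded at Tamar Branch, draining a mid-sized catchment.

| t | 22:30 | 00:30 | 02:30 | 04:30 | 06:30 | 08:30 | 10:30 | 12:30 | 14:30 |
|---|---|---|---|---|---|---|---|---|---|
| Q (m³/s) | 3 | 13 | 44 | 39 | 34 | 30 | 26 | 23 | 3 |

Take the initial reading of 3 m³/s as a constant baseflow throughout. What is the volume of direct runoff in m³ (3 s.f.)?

Direct-runoff ordinates (Q − Q_b): 0.0, 10.0, 41.0, 36.0, 31.0, 27.0, 23.0, 20.0, 0.0 m³/s.
ΣQ_DR = 188.0 m³/s.
With Δt = 2 h = 7200 s, V = ΣQ_DR · Δt = 188.0 × 7200 = 1.35 × 10^6 m³.

V ≈ 1.35 × 10^6 m³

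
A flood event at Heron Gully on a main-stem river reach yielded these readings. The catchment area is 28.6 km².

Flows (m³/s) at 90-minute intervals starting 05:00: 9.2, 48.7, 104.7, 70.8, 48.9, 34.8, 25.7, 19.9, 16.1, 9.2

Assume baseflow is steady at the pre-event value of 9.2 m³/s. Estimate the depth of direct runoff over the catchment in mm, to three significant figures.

Direct runoff: 0.0, 39.5, 95.5, 61.6, 39.7, 25.6, 16.5, 10.7, 6.9, 0.0 m³/s; ΣQ_DR = 296.0 m³/s.
V = ΣQ_DR · Δt = 296.0 × 5400 s = 1.598 × 10^6 m³.
Over A = 28.6 km², depth = V / A = 55.9 mm.

d ≈ 55.9 mm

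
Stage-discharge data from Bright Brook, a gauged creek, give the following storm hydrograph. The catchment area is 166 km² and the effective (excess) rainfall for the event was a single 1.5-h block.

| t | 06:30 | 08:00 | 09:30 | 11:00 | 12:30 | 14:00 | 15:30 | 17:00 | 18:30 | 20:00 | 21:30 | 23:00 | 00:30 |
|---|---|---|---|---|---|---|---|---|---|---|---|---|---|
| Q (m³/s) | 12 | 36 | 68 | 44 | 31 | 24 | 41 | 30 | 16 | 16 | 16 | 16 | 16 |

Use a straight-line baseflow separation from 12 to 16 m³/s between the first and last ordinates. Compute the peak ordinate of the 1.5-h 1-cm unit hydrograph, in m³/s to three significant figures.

U_p ≈ 92.4 m³/s

Direct runoff: 0.00, 23.67, 55.33, 31.00, 17.67, 10.33, 27.00, 15.67, 1.33, 1.00, 0.67, 0.33, 0.00 m³/s; ΣQ_DR = 184.0 m³/s, peak = 55.33 m³/s.
Runoff depth d = ΣQ_DR·Δt / A = 184.0 × 5400 / (166 km²) = 5.986 mm.
The 1-cm UH is the DRH scaled by (10 mm)/d, so U_p = 55.33 × 10/5.986 = 92.4 m³/s.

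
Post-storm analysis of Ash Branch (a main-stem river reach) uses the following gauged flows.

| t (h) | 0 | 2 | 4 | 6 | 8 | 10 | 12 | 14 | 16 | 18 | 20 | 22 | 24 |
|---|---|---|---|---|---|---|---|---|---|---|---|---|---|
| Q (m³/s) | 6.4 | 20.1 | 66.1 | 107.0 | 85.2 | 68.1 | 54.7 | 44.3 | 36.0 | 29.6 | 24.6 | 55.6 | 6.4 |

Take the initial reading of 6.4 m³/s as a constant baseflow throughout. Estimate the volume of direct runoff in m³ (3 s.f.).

Direct-runoff ordinates (Q − Q_b): 0.0, 13.7, 59.7, 100.6, 78.8, 61.7, 48.3, 37.9, 29.6, 23.2, 18.2, 49.2, 0.0 m³/s.
ΣQ_DR = 520.9 m³/s.
With Δt = 2 h = 7200 s, V = ΣQ_DR · Δt = 520.9 × 7200 = 3.75 × 10^6 m³.

V ≈ 3.75 × 10^6 m³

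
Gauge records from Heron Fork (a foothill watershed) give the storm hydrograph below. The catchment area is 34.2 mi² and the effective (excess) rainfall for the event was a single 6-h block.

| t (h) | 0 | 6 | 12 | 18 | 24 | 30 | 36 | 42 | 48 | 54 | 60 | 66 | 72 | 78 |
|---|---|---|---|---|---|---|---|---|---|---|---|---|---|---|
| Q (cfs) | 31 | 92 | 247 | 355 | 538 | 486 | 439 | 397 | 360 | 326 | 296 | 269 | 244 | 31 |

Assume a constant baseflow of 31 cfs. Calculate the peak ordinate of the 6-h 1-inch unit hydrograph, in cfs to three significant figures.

Direct runoff: 0.0, 61.0, 216.0, 324.0, 507.0, 455.0, 408.0, 366.0, 329.0, 295.0, 265.0, 238.0, 213.0, 0.0 cfs; ΣQ_DR = 3677 cfs, peak = 507.0 cfs.
Runoff depth d = ΣQ_DR·Δt / A = 3677 × 21600 / (34.2 mi²) = 0.9996 in.
The 1-inch UH is the DRH scaled by (1 in)/d, so U_p = 507.0 × 1/0.9996 = 507 cfs.

U_p ≈ 507 cfs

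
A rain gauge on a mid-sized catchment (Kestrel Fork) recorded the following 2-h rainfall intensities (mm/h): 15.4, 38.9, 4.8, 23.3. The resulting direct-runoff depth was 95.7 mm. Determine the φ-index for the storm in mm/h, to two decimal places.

Only the 3 blocks with intensity above φ contribute runoff: 15.4, 38.9, 23.3 mm/h.
Σ(I−φ)·Δt = d  ⇒  (15.4+38.9+23.3 − 3φ)·2 = 95.7
φ = (77.60 − 95.7/2) / 3 = 9.92 mm/h.

φ ≈ 9.92 mm/h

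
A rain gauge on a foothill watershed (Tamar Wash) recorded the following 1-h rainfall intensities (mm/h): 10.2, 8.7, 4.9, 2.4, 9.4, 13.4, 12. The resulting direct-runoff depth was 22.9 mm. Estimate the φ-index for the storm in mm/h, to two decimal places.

φ ≈ 6.16 mm/h

Only the 5 blocks with intensity above φ contribute runoff: 10.2, 8.7, 9.4, 13.4, 12 mm/h.
Σ(I−φ)·Δt = d  ⇒  (10.2+8.7+9.4+13.4+12 − 5φ)·1 = 22.9
φ = (53.70 − 22.9/1) / 5 = 6.16 mm/h.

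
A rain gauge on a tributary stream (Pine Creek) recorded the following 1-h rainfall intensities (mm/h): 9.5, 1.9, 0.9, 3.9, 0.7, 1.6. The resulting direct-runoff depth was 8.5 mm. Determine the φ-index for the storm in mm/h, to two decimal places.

φ ≈ 2.45 mm/h

Only the 2 blocks with intensity above φ contribute runoff: 9.5, 3.9 mm/h.
Σ(I−φ)·Δt = d  ⇒  (9.5+3.9 − 2φ)·1 = 8.5
φ = (13.40 − 8.5/1) / 2 = 2.45 mm/h.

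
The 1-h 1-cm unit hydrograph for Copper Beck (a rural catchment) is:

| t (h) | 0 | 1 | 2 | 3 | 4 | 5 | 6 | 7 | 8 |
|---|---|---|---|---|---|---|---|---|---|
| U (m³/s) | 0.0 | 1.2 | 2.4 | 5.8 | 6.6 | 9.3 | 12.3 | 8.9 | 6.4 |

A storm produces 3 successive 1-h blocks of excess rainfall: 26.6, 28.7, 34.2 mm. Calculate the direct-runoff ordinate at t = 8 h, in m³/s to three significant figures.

By discrete convolution, Q_j = Σ (P_i / 10 mm) · U_{j−i}.
At t = 8 h (j=8): Q = (26.6/10)·6.4 + (28.7/10)·8.9 + (34.2/10)·12.3 = 84.6 m³/s.

Q ≈ 84.6 m³/s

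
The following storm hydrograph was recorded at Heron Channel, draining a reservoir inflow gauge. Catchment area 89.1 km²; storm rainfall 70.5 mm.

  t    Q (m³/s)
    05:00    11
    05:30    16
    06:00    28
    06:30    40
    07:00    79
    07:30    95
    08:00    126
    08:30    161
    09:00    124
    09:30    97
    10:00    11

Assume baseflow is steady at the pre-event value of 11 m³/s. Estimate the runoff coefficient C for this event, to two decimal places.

C ≈ 0.19

ΣQ_DR = 667.0 m³/s; V = ΣQ_DR·Δt = 1.201 × 10^6 m³.
Runoff depth d = V / A = 13.47 mm.
C = d / P = 13.47 / 70.5 = 0.19.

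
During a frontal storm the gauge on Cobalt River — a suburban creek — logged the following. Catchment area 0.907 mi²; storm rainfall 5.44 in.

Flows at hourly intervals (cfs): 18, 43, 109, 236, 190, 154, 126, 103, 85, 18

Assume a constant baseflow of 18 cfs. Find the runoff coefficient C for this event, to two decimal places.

ΣQ_DR = 902.0 cfs; V = ΣQ_DR·Δt = 3.247 × 10^6 ft³.
Runoff depth d = V / A = 1.541 in.
C = d / P = 1.541 / 5.44 = 0.28.

C ≈ 0.28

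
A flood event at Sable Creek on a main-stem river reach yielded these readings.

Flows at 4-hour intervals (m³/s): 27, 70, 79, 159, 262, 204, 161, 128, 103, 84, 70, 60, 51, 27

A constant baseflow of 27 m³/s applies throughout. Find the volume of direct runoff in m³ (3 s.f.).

Direct-runoff ordinates (Q − Q_b): 0.0, 43.0, 52.0, 132.0, 235.0, 177.0, 134.0, 101.0, 76.0, 57.0, 43.0, 33.0, 24.0, 0.0 m³/s.
ΣQ_DR = 1107 m³/s.
With Δt = 4 h = 14400 s, V = ΣQ_DR · Δt = 1107 × 14400 = 1.59 × 10^7 m³.

V ≈ 1.59 × 10^7 m³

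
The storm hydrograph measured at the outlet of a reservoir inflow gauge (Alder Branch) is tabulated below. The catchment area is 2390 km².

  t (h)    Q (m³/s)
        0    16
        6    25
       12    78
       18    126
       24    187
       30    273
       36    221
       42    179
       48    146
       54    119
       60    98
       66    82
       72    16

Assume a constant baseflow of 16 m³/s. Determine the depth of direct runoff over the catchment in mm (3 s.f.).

d ≈ 12.3 mm

Direct runoff: 0.0, 9.0, 62.0, 110.0, 171.0, 257.0, 205.0, 163.0, 130.0, 103.0, 82.0, 66.0, 0.0 m³/s; ΣQ_DR = 1358 m³/s.
V = ΣQ_DR · Δt = 1358 × 21600 s = 2.933 × 10^7 m³.
Over A = 2390 km², depth = V / A = 12.3 mm.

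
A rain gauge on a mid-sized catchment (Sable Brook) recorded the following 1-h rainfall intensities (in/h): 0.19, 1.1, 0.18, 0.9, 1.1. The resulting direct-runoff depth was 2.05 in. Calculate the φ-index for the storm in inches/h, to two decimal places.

Only the 3 blocks with intensity above φ contribute runoff: 1.1, 0.9, 1.1 in/h.
Σ(I−φ)·Δt = d  ⇒  (1.1+0.9+1.1 − 3φ)·1 = 2.05
φ = (3.100 − 2.05/1) / 3 = 0.35 in/h.

φ ≈ 0.35 in/h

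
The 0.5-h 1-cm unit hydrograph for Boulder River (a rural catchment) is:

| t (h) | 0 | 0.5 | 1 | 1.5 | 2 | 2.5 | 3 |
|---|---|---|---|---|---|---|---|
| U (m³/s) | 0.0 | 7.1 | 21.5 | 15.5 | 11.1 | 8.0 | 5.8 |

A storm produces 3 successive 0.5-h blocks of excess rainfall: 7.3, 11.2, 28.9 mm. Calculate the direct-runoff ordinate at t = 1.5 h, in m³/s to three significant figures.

Q ≈ 55.9 m³/s

By discrete convolution, Q_j = Σ (P_i / 10 mm) · U_{j−i}.
At t = 1.5 h (j=3): Q = (7.3/10)·15.5 + (11.2/10)·21.5 + (28.9/10)·7.1 = 55.9 m³/s.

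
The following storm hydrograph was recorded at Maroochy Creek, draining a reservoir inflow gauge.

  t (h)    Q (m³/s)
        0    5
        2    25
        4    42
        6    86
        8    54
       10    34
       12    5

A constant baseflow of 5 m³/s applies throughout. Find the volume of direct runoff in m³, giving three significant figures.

Direct-runoff ordinates (Q − Q_b): 0.0, 20.0, 37.0, 81.0, 49.0, 29.0, 0.0 m³/s.
ΣQ_DR = 216.0 m³/s.
With Δt = 2 h = 7200 s, V = ΣQ_DR · Δt = 216.0 × 7200 = 1.56 × 10^6 m³.

V ≈ 1.56 × 10^6 m³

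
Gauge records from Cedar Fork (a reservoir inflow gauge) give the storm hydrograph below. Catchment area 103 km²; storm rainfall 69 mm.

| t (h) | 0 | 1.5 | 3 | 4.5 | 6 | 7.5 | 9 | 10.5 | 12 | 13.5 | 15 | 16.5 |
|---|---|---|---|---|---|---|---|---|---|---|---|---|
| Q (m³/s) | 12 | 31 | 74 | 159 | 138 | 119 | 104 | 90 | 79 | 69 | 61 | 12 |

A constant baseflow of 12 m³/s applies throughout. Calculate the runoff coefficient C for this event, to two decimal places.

ΣQ_DR = 804.0 m³/s; V = ΣQ_DR·Δt = 4.342 × 10^6 m³.
Runoff depth d = V / A = 42.15 mm.
C = d / P = 42.15 / 69 = 0.61.

C ≈ 0.61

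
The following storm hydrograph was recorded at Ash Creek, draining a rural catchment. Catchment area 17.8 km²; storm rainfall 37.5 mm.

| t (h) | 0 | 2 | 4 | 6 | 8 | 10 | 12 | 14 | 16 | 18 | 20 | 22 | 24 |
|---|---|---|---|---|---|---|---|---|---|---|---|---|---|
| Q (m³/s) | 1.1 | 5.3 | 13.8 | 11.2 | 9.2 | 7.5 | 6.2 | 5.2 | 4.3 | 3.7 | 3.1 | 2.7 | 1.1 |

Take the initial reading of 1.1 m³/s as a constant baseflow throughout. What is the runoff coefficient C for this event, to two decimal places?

ΣQ_DR = 60.10 m³/s; V = ΣQ_DR·Δt = 4.327 × 10^5 m³.
Runoff depth d = V / A = 24.31 mm.
C = d / P = 24.31 / 37.5 = 0.65.

C ≈ 0.65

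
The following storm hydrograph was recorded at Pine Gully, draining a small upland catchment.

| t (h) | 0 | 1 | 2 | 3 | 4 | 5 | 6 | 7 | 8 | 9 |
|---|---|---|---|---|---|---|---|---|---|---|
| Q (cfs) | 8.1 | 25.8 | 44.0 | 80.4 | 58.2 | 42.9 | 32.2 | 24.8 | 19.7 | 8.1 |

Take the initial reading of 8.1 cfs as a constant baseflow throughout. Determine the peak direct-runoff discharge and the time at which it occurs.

Q_p = 72.3 cfs at t = 3 h

Subtracting baseflow gives direct-runoff ordinates: 0.0, 17.7, 35.9, 72.3, 50.1, 34.8, 24.1, 16.7, 11.6, 0.0 cfs.
The maximum is 72.3 cfs, occurring at the reading for t = 3 h.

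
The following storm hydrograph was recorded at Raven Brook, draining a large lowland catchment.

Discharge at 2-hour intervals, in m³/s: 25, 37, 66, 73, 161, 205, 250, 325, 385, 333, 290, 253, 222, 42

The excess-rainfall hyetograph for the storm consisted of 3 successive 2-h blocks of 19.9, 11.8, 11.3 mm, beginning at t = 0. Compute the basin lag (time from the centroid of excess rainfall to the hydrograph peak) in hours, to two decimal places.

t_L ≈ 13.40 h

Centroid of excess rainfall: t_c = Σ P_i·t̄_i / ΣP_i = 2.6000 h (block centres at 1, 3, 5 h).
Hydrograph peak occurs at t = 16 h, so basin lag t_L = 16 − 2.6000 = 13.40 h.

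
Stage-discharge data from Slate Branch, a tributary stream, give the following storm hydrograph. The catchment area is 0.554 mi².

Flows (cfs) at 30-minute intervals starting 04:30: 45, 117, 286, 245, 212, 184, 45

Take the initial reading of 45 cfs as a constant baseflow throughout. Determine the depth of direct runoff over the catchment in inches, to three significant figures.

d ≈ 1.15 in

Direct runoff: 0.0, 72.0, 241.0, 200.0, 167.0, 139.0, 0.0 cfs; ΣQ_DR = 819.0 cfs.
V = ΣQ_DR · Δt = 819.0 × 1800 s = 1.474 × 10^6 ft³.
Over A = 0.554 mi², depth = V / A = 1.15 in.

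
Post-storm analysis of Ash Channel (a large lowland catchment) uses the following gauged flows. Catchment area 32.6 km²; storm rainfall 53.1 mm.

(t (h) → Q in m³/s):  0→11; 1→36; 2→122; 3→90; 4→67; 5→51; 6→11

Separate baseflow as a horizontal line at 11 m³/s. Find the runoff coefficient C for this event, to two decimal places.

C ≈ 0.65

ΣQ_DR = 311.0 m³/s; V = ΣQ_DR·Δt = 1.120 × 10^6 m³.
Runoff depth d = V / A = 34.34 mm.
C = d / P = 34.34 / 53.1 = 0.65.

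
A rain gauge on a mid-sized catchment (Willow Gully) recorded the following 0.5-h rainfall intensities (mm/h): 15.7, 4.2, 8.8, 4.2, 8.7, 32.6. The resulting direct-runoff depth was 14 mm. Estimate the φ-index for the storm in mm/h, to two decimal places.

Only the 2 blocks with intensity above φ contribute runoff: 15.7, 32.6 mm/h.
Σ(I−φ)·Δt = d  ⇒  (15.7+32.6 − 2φ)·0.5 = 14
φ = (48.30 − 14/0.5) / 2 = 10.15 mm/h.

φ ≈ 10.15 mm/h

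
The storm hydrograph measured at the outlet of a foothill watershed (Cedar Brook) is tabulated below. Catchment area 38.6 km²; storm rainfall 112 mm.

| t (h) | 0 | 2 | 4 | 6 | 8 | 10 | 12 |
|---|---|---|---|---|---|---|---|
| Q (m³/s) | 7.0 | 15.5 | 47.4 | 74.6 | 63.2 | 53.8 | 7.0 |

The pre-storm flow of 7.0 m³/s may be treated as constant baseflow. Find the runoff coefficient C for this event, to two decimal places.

ΣQ_DR = 219.5 m³/s; V = ΣQ_DR·Δt = 1.580 × 10^6 m³.
Runoff depth d = V / A = 40.94 mm.
C = d / P = 40.94 / 112 = 0.37.

C ≈ 0.37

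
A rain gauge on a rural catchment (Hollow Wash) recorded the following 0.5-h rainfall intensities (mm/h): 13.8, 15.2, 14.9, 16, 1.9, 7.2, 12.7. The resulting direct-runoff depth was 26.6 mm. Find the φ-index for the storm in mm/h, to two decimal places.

φ ≈ 4.43 mm/h

Only the 6 blocks with intensity above φ contribute runoff: 13.8, 15.2, 14.9, 16, 7.2, 12.7 mm/h.
Σ(I−φ)·Δt = d  ⇒  (13.8+15.2+14.9+16+7.2+12.7 − 6φ)·0.5 = 26.6
φ = (79.80 − 26.6/0.5) / 6 = 4.43 mm/h.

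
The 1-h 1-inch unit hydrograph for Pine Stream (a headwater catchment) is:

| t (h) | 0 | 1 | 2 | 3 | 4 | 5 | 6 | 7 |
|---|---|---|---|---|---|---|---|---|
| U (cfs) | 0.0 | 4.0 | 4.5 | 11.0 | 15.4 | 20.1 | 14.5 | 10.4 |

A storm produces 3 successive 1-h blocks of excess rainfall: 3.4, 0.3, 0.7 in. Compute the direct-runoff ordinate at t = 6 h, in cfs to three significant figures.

Q ≈ 66.1 cfs

By discrete convolution, Q_j = Σ (P_i / 1 in) · U_{j−i}.
At t = 6 h (j=6): Q = (3.4/1)·14.5 + (0.3/1)·20.1 + (0.7/1)·15.4 = 66.1 cfs.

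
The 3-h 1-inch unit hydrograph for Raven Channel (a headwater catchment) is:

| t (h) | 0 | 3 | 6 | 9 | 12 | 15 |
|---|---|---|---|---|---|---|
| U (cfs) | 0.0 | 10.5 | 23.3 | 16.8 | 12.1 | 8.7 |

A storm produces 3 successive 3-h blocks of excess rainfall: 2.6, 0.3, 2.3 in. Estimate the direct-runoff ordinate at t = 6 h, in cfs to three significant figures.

By discrete convolution, Q_j = Σ (P_i / 1 in) · U_{j−i}.
At t = 6 h (j=2): Q = (2.6/1)·23.3 + (0.3/1)·10.5 + (2.3/1)·0.0 = 63.7 cfs.

Q ≈ 63.7 cfs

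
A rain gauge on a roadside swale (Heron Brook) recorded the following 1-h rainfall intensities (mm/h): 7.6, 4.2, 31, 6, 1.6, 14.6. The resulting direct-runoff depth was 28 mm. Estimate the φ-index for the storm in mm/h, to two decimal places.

Only the 2 blocks with intensity above φ contribute runoff: 31, 14.6 mm/h.
Σ(I−φ)·Δt = d  ⇒  (31+14.6 − 2φ)·1 = 28
φ = (45.60 − 28/1) / 2 = 8.80 mm/h.

φ ≈ 8.80 mm/h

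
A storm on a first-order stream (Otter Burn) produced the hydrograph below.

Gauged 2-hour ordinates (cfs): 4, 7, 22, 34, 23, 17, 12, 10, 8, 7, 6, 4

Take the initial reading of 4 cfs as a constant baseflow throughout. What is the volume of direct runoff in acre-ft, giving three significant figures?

V ≈ 17.5 acre-ft

Direct-runoff ordinates (Q − Q_b): 0.0, 3.0, 18.0, 30.0, 19.0, 13.0, 8.0, 6.0, 4.0, 3.0, 2.0, 0.0 cfs.
ΣQ_DR = 106.0 cfs.
With Δt = 2 h = 7200 s, V = ΣQ_DR · Δt = 106.0 × 7200 = 7.63 × 10^5 ft³ = 17.5 acre-ft.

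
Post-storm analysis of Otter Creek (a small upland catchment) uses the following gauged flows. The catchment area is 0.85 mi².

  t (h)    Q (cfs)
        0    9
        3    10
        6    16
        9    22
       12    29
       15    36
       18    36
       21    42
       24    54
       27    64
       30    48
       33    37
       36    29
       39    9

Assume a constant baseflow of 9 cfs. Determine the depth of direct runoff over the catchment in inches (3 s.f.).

d ≈ 1.72 in

Direct runoff: 0.0, 1.0, 7.0, 13.0, 20.0, 27.0, 27.0, 33.0, 45.0, 55.0, 39.0, 28.0, 20.0, 0.0 cfs; ΣQ_DR = 315.0 cfs.
V = ΣQ_DR · Δt = 315.0 × 10800 s = 3.402 × 10^6 ft³.
Over A = 0.85 mi², depth = V / A = 1.72 in.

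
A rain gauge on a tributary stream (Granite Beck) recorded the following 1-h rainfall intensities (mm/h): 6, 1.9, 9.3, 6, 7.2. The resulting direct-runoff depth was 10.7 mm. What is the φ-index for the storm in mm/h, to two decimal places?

Only the 4 blocks with intensity above φ contribute runoff: 6, 9.3, 6, 7.2 mm/h.
Σ(I−φ)·Δt = d  ⇒  (6+9.3+6+7.2 − 4φ)·1 = 10.7
φ = (28.50 − 10.7/1) / 4 = 4.45 mm/h.

φ ≈ 4.45 mm/h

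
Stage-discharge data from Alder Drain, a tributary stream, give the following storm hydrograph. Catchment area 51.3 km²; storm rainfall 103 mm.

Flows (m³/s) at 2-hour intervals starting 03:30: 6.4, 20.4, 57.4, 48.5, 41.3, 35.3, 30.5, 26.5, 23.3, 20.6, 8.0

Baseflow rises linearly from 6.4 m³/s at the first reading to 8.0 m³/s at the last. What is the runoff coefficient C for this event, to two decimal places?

C ≈ 0.33

ΣQ_DR = 239.0 m³/s; V = ΣQ_DR·Δt = 1.721 × 10^6 m³.
Runoff depth d = V / A = 33.54 mm.
C = d / P = 33.54 / 103 = 0.33.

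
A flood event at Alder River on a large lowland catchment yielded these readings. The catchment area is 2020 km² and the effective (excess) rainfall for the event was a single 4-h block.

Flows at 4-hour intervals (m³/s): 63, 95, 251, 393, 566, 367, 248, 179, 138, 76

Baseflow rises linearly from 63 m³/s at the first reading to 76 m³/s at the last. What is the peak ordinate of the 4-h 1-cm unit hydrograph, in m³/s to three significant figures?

Direct runoff: 0.00, 30.56, 185.11, 325.67, 497.22, 296.78, 176.33, 105.89, 63.44, 0.00 m³/s; ΣQ_DR = 1681 m³/s, peak = 497.22 m³/s.
Runoff depth d = ΣQ_DR·Δt / A = 1681 × 14400 / (2020 km²) = 11.98 mm.
The 1-cm UH is the DRH scaled by (10 mm)/d, so U_p = 497.22 × 10/11.98 = 415 m³/s.

U_p ≈ 415 m³/s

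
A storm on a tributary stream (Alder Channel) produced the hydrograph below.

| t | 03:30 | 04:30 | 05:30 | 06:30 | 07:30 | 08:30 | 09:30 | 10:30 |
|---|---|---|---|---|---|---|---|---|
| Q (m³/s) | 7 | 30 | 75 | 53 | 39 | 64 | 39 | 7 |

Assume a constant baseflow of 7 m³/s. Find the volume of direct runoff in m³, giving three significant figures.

V ≈ 9.29 × 10^5 m³

Direct-runoff ordinates (Q − Q_b): 0.0, 23.0, 68.0, 46.0, 32.0, 57.0, 32.0, 0.0 m³/s.
ΣQ_DR = 258.0 m³/s.
With Δt = 1 h = 3600 s, V = ΣQ_DR · Δt = 258.0 × 3600 = 9.29 × 10^5 m³.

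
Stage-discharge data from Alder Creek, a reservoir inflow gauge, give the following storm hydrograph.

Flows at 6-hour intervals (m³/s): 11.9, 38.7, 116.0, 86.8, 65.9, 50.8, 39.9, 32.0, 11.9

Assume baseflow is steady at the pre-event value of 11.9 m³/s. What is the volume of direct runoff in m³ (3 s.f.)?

V ≈ 7.49 × 10^6 m³

Direct-runoff ordinates (Q − Q_b): 0.0, 26.8, 104.1, 74.9, 54.0, 38.9, 28.0, 20.1, 0.0 m³/s.
ΣQ_DR = 346.8 m³/s.
With Δt = 6 h = 21600 s, V = ΣQ_DR · Δt = 346.8 × 21600 = 7.49 × 10^6 m³.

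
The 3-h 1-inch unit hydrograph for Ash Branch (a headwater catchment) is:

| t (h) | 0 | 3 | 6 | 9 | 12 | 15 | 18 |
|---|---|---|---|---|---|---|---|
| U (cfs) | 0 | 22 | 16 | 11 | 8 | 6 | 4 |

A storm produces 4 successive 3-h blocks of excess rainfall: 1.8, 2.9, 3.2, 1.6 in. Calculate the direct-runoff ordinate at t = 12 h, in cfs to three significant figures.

By discrete convolution, Q_j = Σ (P_i / 1 in) · U_{j−i}.
At t = 12 h (j=4): Q = (1.8/1)·8 + (2.9/1)·11 + (3.2/1)·16 + (1.6/1)·22 = 133 cfs.

Q ≈ 133 cfs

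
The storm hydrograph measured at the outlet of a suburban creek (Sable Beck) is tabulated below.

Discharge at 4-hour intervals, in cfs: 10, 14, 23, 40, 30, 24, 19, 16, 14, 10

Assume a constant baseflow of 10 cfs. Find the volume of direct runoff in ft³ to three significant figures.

V ≈ 1.44 × 10^6 ft³

Direct-runoff ordinates (Q − Q_b): 0.0, 4.0, 13.0, 30.0, 20.0, 14.0, 9.0, 6.0, 4.0, 0.0 cfs.
ΣQ_DR = 100.0 cfs.
With Δt = 4 h = 14400 s, V = ΣQ_DR · Δt = 100.0 × 14400 = 1.44 × 10^6 ft³.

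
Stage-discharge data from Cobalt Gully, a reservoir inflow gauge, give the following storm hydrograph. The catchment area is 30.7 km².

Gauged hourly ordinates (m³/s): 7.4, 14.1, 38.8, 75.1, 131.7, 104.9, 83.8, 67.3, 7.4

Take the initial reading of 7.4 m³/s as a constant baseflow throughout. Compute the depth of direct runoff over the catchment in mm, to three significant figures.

Direct runoff: 0.0, 6.7, 31.4, 67.7, 124.3, 97.5, 76.4, 59.9, 0.0 m³/s; ΣQ_DR = 463.9 m³/s.
V = ΣQ_DR · Δt = 463.9 × 3600 s = 1.670 × 10^6 m³.
Over A = 30.7 km², depth = V / A = 54.4 mm.

d ≈ 54.4 mm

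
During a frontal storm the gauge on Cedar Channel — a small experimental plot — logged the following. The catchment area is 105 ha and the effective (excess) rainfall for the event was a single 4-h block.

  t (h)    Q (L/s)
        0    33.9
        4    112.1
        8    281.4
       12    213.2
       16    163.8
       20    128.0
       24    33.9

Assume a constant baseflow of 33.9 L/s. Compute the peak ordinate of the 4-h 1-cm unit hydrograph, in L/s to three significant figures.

Direct runoff: 0.0, 78.2, 247.5, 179.3, 129.9, 94.1, 0.0 L/s; ΣQ_DR = 729.0 L/s, peak = 247.5 L/s.
Runoff depth d = ΣQ_DR·Δt / A = 729.0 × 14400 / (105 ha) = 9.998 mm.
The 1-cm UH is the DRH scaled by (10 mm)/d, so U_p = 247.5 × 10/9.998 = 248 L/s.

U_p ≈ 248 L/s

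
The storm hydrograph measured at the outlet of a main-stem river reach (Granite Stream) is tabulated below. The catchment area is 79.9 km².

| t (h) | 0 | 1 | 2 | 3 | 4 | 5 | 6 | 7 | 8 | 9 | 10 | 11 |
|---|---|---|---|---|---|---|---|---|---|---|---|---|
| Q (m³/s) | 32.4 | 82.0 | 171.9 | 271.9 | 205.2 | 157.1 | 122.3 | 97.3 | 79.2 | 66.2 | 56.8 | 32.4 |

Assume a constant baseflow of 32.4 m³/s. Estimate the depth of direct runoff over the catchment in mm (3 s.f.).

Direct runoff: 0.0, 49.6, 139.5, 239.5, 172.8, 124.7, 89.9, 64.9, 46.8, 33.8, 24.4, 0.0 m³/s; ΣQ_DR = 985.9 m³/s.
V = ΣQ_DR · Δt = 985.9 × 3600 s = 3.549 × 10^6 m³.
Over A = 79.9 km², depth = V / A = 44.4 mm.

d ≈ 44.4 mm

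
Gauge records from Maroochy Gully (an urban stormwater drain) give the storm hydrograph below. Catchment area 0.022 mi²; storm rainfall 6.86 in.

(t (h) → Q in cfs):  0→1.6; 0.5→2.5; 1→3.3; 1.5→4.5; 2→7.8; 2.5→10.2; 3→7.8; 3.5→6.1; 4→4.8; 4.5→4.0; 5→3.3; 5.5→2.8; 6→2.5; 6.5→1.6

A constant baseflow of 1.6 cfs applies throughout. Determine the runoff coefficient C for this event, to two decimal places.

ΣQ_DR = 40.40 cfs; V = ΣQ_DR·Δt = 72720 ft³.
Runoff depth d = V / A = 1.423 in.
C = d / P = 1.423 / 6.86 = 0.21.

C ≈ 0.21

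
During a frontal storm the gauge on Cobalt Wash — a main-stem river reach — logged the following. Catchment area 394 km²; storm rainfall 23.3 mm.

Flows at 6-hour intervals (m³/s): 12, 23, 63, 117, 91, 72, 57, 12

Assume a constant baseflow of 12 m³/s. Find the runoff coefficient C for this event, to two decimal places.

ΣQ_DR = 351.0 m³/s; V = ΣQ_DR·Δt = 7.582 × 10^6 m³.
Runoff depth d = V / A = 19.24 mm.
C = d / P = 19.24 / 23.3 = 0.83.

C ≈ 0.83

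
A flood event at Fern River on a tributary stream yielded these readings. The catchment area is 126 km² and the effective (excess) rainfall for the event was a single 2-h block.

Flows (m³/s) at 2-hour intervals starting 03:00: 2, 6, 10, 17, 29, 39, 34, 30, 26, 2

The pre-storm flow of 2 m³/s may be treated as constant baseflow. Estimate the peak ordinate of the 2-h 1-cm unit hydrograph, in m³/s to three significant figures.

Direct runoff: 0.0, 4.0, 8.0, 15.0, 27.0, 37.0, 32.0, 28.0, 24.0, 0.0 m³/s; ΣQ_DR = 175.0 m³/s, peak = 37.0 m³/s.
Runoff depth d = ΣQ_DR·Δt / A = 175.0 × 7200 / (126 km²) = 10.00 mm.
The 1-cm UH is the DRH scaled by (10 mm)/d, so U_p = 37.0 × 10/10.00 = 37.0 m³/s.

U_p ≈ 37.0 m³/s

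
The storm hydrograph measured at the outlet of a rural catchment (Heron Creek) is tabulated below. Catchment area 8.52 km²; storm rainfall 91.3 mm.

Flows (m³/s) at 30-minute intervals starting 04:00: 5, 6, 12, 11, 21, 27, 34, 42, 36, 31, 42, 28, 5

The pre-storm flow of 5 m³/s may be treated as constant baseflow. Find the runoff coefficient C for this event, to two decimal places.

C ≈ 0.54

ΣQ_DR = 235.0 m³/s; V = ΣQ_DR·Δt = 4.230 × 10^5 m³.
Runoff depth d = V / A = 49.65 mm.
C = d / P = 49.65 / 91.3 = 0.54.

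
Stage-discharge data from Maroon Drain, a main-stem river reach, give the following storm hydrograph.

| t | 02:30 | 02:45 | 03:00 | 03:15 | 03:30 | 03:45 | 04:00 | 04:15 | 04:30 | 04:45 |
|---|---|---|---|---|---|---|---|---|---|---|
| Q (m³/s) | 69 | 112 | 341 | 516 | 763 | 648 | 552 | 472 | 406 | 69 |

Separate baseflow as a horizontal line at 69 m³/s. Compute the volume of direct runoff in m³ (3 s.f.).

Direct-runoff ordinates (Q − Q_b): 0.0, 43.0, 272.0, 447.0, 694.0, 579.0, 483.0, 403.0, 337.0, 0.0 m³/s.
ΣQ_DR = 3258 m³/s.
With Δt = 0.25 h = 900 s, V = ΣQ_DR · Δt = 3258 × 900 = 2.93 × 10^6 m³.

V ≈ 2.93 × 10^6 m³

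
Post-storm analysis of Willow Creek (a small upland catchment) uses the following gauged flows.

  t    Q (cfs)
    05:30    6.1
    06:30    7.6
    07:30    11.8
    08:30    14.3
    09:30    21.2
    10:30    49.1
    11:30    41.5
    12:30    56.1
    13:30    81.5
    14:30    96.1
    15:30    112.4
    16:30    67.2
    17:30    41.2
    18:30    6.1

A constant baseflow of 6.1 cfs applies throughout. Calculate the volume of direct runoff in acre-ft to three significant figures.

Direct-runoff ordinates (Q − Q_b): 0.0, 1.5, 5.7, 8.2, 15.1, 43.0, 35.4, 50.0, 75.4, 90.0, 106.3, 61.1, 35.1, 0.0 cfs.
ΣQ_DR = 526.8 cfs.
With Δt = 1 h = 3600 s, V = ΣQ_DR · Δt = 526.8 × 3600 = 1.90 × 10^6 ft³ = 43.5 acre-ft.

V ≈ 43.5 acre-ft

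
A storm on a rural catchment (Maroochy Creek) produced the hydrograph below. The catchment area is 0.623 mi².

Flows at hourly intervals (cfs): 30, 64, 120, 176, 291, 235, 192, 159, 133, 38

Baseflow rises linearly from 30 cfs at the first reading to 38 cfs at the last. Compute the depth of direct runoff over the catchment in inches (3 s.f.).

Direct runoff: 0.00, 33.11, 88.22, 143.33, 257.44, 200.56, 156.67, 122.78, 95.89, 0.00 cfs; ΣQ_DR = 1098 cfs.
V = ΣQ_DR · Δt = 1098 × 3600 s = 3.953 × 10^6 ft³.
Over A = 0.623 mi², depth = V / A = 2.73 in.

d ≈ 2.73 in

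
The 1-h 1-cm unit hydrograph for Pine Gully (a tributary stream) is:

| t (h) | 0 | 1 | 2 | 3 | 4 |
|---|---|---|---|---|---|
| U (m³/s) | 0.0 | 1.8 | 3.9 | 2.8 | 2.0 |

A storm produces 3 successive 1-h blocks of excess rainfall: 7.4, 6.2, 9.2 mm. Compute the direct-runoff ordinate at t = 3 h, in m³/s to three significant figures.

By discrete convolution, Q_j = Σ (P_i / 10 mm) · U_{j−i}.
At t = 3 h (j=3): Q = (7.4/10)·2.8 + (6.2/10)·3.9 + (9.2/10)·1.8 = 6.15 m³/s.

Q ≈ 6.15 m³/s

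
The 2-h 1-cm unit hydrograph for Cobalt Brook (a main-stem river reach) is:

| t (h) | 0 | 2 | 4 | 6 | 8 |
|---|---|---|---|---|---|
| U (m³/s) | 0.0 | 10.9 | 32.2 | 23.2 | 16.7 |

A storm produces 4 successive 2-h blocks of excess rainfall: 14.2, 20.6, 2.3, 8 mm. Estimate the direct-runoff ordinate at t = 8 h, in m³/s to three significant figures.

Q ≈ 87.6 m³/s

By discrete convolution, Q_j = Σ (P_i / 10 mm) · U_{j−i}.
At t = 8 h (j=4): Q = (14.2/10)·16.7 + (20.6/10)·23.2 + (2.3/10)·32.2 + (8/10)·10.9 = 87.6 m³/s.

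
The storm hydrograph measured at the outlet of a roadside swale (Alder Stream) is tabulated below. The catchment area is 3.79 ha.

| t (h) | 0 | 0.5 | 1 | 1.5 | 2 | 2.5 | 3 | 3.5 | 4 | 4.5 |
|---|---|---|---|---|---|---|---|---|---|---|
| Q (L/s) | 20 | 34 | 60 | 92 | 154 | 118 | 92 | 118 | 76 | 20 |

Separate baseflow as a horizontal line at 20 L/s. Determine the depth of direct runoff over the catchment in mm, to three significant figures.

d ≈ 27.7 mm

Direct runoff: 0.0, 14.0, 40.0, 72.0, 134.0, 98.0, 72.0, 98.0, 56.0, 0.0 L/s; ΣQ_DR = 584.0 L/s.
V = ΣQ_DR · Δt = 584.0 × 1800 s = 1.051 × 10^6 L.
Over A = 3.79 ha, depth = V / A = 27.7 mm.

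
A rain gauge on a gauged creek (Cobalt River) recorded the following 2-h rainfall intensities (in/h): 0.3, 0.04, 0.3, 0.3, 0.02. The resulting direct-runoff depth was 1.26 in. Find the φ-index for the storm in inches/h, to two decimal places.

Only the 3 blocks with intensity above φ contribute runoff: 0.3, 0.3, 0.3 in/h.
Σ(I−φ)·Δt = d  ⇒  (0.3+0.3+0.3 − 3φ)·2 = 1.26
φ = (0.9000 − 1.26/2) / 3 = 0.09 in/h.

φ ≈ 0.09 in/h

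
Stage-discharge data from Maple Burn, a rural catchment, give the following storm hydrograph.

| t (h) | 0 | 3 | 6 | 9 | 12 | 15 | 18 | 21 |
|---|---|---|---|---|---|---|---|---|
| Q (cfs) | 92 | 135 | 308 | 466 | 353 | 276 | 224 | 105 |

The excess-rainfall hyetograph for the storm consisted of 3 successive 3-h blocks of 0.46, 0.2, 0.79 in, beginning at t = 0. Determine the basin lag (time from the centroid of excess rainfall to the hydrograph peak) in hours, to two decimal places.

t_L ≈ 3.82 h

Centroid of excess rainfall: t_c = Σ P_i·t̄_i / ΣP_i = 5.1828 h (block centres at 1.5, 4.5, 7.5 h).
Hydrograph peak occurs at t = 9 h, so basin lag t_L = 9 − 5.1828 = 3.82 h.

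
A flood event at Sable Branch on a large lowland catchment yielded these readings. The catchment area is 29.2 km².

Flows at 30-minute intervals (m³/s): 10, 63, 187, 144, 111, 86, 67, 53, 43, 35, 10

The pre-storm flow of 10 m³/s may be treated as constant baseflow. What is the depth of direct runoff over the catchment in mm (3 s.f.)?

d ≈ 43.1 mm

Direct runoff: 0.0, 53.0, 177.0, 134.0, 101.0, 76.0, 57.0, 43.0, 33.0, 25.0, 0.0 m³/s; ΣQ_DR = 699.0 m³/s.
V = ΣQ_DR · Δt = 699.0 × 1800 s = 1.258 × 10^6 m³.
Over A = 29.2 km², depth = V / A = 43.1 mm.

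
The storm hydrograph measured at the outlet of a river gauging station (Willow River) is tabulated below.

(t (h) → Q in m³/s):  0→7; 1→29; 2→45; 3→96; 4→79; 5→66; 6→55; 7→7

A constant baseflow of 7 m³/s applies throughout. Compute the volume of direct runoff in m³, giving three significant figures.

Direct-runoff ordinates (Q − Q_b): 0.0, 22.0, 38.0, 89.0, 72.0, 59.0, 48.0, 0.0 m³/s.
ΣQ_DR = 328.0 m³/s.
With Δt = 1 h = 3600 s, V = ΣQ_DR · Δt = 328.0 × 3600 = 1.18 × 10^6 m³.

V ≈ 1.18 × 10^6 m³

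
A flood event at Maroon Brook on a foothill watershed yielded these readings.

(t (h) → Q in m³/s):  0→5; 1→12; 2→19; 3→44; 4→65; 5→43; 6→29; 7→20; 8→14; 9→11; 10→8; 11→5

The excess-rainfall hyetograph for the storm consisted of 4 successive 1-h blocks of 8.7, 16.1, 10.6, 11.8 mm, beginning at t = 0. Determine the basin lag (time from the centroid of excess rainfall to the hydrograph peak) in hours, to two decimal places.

Centroid of excess rainfall: t_c = Σ P_i·t̄_i / ΣP_i = 2.0403 h (block centres at 0.5, 1.5, 2.5, 3.5 h).
Hydrograph peak occurs at t = 4 h, so basin lag t_L = 4 − 2.0403 = 1.96 h.

t_L ≈ 1.96 h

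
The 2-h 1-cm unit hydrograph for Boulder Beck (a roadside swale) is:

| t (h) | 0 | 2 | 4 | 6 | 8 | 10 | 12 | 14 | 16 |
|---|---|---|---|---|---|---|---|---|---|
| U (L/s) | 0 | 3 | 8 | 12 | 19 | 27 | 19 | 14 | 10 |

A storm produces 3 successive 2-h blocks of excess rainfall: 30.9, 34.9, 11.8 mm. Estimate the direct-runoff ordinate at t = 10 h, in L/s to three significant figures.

Q ≈ 164 L/s

By discrete convolution, Q_j = Σ (P_i / 10 mm) · U_{j−i}.
At t = 10 h (j=5): Q = (30.9/10)·27 + (34.9/10)·19 + (11.8/10)·12 = 164 L/s.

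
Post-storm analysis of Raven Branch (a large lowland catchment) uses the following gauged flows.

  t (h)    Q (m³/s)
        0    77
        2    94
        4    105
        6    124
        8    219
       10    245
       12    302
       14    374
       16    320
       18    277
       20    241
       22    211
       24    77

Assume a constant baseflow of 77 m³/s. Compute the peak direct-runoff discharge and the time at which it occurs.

Subtracting baseflow gives direct-runoff ordinates: 0.0, 17.0, 28.0, 47.0, 142.0, 168.0, 225.0, 297.0, 243.0, 200.0, 164.0, 134.0, 0.0 m³/s.
The maximum is 297.0 m³/s, occurring at the reading for t = 14 h.

Q_p = 297.0 m³/s at t = 14 h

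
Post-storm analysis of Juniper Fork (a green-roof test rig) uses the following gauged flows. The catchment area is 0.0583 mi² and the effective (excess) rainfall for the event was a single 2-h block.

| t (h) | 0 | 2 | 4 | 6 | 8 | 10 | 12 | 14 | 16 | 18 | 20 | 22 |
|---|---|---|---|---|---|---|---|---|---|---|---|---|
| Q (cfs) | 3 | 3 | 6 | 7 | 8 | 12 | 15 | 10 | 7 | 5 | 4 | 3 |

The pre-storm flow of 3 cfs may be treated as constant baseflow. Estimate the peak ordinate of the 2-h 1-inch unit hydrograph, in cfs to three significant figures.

U_p ≈ 4.80 cfs

Direct runoff: 0.0, 0.0, 3.0, 4.0, 5.0, 9.0, 12.0, 7.0, 4.0, 2.0, 1.0, 0.0 cfs; ΣQ_DR = 47.00 cfs, peak = 12.0 cfs.
Runoff depth d = ΣQ_DR·Δt / A = 47.00 × 7200 / (0.0583 mi²) = 2.498 in.
The 1-inch UH is the DRH scaled by (1 in)/d, so U_p = 12.0 × 1/2.498 = 4.80 cfs.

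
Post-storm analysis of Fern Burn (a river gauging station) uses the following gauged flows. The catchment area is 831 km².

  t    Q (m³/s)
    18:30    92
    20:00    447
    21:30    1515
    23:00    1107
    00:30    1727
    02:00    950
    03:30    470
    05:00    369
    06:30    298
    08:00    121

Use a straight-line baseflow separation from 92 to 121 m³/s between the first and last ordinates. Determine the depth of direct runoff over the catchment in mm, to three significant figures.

d ≈ 39.2 mm

Direct runoff: 0.00, 351.78, 1416.56, 1005.33, 1622.11, 841.89, 358.67, 254.44, 180.22, 0.00 m³/s; ΣQ_DR = 6031 m³/s.
V = ΣQ_DR · Δt = 6031 × 5400 s = 3.257 × 10^7 m³.
Over A = 831 km², depth = V / A = 39.2 mm.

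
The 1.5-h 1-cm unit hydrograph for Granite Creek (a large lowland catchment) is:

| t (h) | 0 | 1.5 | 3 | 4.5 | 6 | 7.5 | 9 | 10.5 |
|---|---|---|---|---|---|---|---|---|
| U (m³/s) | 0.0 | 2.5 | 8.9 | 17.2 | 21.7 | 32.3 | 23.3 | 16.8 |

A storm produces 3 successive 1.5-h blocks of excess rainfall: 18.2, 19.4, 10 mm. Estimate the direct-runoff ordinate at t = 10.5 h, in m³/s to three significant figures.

Q ≈ 108 m³/s

By discrete convolution, Q_j = Σ (P_i / 10 mm) · U_{j−i}.
At t = 10.5 h (j=7): Q = (18.2/10)·16.8 + (19.4/10)·23.3 + (10/10)·32.3 = 108 m³/s.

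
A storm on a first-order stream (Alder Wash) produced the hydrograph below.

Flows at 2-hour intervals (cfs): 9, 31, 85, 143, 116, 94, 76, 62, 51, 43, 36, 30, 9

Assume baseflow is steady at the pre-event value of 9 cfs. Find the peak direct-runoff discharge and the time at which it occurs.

Q_p = 134.0 cfs at t = 6 h

Subtracting baseflow gives direct-runoff ordinates: 0.0, 22.0, 76.0, 134.0, 107.0, 85.0, 67.0, 53.0, 42.0, 34.0, 27.0, 21.0, 0.0 cfs.
The maximum is 134.0 cfs, occurring at the reading for t = 6 h.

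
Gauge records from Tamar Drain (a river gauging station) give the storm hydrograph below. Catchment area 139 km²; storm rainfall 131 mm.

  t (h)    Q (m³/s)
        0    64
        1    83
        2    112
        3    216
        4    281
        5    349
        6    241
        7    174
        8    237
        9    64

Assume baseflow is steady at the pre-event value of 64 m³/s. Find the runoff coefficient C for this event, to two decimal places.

ΣQ_DR = 1181 m³/s; V = ΣQ_DR·Δt = 4.252 × 10^6 m³.
Runoff depth d = V / A = 30.59 mm.
C = d / P = 30.59 / 131 = 0.23.

C ≈ 0.23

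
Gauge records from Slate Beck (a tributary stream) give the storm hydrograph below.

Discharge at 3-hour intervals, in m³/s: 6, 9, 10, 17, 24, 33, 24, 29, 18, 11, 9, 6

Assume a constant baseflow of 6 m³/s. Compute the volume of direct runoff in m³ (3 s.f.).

V ≈ 1.34 × 10^6 m³

Direct-runoff ordinates (Q − Q_b): 0.0, 3.0, 4.0, 11.0, 18.0, 27.0, 18.0, 23.0, 12.0, 5.0, 3.0, 0.0 m³/s.
ΣQ_DR = 124.0 m³/s.
With Δt = 3 h = 10800 s, V = ΣQ_DR · Δt = 124.0 × 10800 = 1.34 × 10^6 m³.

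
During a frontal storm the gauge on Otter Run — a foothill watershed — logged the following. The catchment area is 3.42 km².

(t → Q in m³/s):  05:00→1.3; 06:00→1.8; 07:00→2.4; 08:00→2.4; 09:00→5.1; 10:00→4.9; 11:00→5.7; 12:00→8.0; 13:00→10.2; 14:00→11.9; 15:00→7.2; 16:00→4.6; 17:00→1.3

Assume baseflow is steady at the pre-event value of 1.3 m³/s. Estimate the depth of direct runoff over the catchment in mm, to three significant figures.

Direct runoff: 0.0, 0.5, 1.1, 1.1, 3.8, 3.6, 4.4, 6.7, 8.9, 10.6, 5.9, 3.3, 0.0 m³/s; ΣQ_DR = 49.90 m³/s.
V = ΣQ_DR · Δt = 49.90 × 3600 s = 1.796 × 10^5 m³.
Over A = 3.42 km², depth = V / A = 52.5 mm.

d ≈ 52.5 mm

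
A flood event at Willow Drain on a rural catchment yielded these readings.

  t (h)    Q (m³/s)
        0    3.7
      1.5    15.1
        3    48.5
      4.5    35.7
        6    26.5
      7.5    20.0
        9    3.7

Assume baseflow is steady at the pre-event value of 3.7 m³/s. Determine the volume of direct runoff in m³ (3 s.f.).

Direct-runoff ordinates (Q − Q_b): 0.0, 11.4, 44.8, 32.0, 22.8, 16.3, 0.0 m³/s.
ΣQ_DR = 127.3 m³/s.
With Δt = 1.5 h = 5400 s, V = ΣQ_DR · Δt = 127.3 × 5400 = 6.87 × 10^5 m³.

V ≈ 6.87 × 10^5 m³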